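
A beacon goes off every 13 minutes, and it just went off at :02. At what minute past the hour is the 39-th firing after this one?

29

39·13 = 507.
507 mod 60 = 27 (since 8·60 = 480).
(2 + 27) mod 60 = 29.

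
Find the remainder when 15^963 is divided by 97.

77

By repeated squaring mod 97: 15^1≡15, 15^2≡31, 15^4≡88, 15^8≡81, 15^16≡62, 15^32≡61, 15^64≡35, 15^128≡61, 15^256≡35, 15^512≡61.
963 = 1 + 2 + 64 + 128 + 256 + 512, so 15^963 ≡ 15·31·35·61·35·61 ≡ 77 (mod 97).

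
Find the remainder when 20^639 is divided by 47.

By repeated squaring mod 47: 20^1≡20, 20^2≡24, 20^4≡12, 20^8≡3, 20^16≡9, 20^32≡34, 20^64≡28, 20^128≡32, 20^256≡37, 20^512≡6.
639 = 1 + 2 + 4 + 8 + 16 + 32 + 64 + 512, so 20^639 ≡ 20·24·12·3·9·34·28·6 ≡ 19 (mod 47).

19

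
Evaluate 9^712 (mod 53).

49

By repeated squaring mod 53: 9^1≡9, 9^2≡28, 9^4≡42, 9^8≡15, 9^16≡13, 9^32≡10, 9^64≡47, 9^128≡36, 9^256≡24, 9^512≡46.
712 = 8 + 64 + 128 + 512, so 9^712 ≡ 15·47·36·46 ≡ 49 (mod 53).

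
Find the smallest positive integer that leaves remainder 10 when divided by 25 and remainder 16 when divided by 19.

x ≡ 16 (mod 19) gives x ∈ {16, 35}.
The first of these with x mod 25 = 10 is 35.

35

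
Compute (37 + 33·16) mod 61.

16

33·16 = 528.
528 = 8·61 + 40, so 528 mod 61 = 40.
(37 + 40) mod 61 = 16.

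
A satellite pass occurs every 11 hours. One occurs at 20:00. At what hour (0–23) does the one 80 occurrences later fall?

80·11 = 880.
880 − 36·24 = 16, so 880 ≡ 16 (mod 24).
(20 + 16) mod 24 = 12.

12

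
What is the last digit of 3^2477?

3

The units digit of 3^n cycles with period 4: 3, 9, 7, 1, …
2477 leaves remainder 1 on division by 4, so 3^2477 ends in 3.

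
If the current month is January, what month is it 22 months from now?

November

Dividing 22 by 12 gives quotient 1 and remainder 10.
January + 10 months → November.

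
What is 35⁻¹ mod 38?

25

38 = 1·35 + 3
35 = 11·3 + 2
3 = 1·2 + 1
2 = 2·1 + 0
Back-substituting gives 35·25 ≡ 1 (mod 38).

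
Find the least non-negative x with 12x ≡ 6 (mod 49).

The inverse of 12 mod 49 is 45 (since 12·45 = 540 ≡ 1).
So x ≡ 45·6 = 270 ≡ 25 (mod 49).
Check: 12·25 = 300 = 6·49 + 6.

25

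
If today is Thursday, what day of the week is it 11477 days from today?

11477 mod 7 = 4 (since 1639·7 = 11473).
Thursday + 4 days → Monday.

Monday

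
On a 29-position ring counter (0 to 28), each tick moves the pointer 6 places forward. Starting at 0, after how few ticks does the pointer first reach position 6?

1

6⁻¹ ≡ 5 (mod 29) because 6·5 = 30 = 1·29 + 1.
So x ≡ 5·6 = 30 ≡ 1 (mod 29).
Check: 6·1 = 6 = 0·29 + 6.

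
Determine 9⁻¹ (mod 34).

34 = 3·9 + 7
9 = 1·7 + 2
7 = 3·2 + 1
2 = 2·1 + 0
Back-substituting gives 9·19 ≡ 1 (mod 34).

19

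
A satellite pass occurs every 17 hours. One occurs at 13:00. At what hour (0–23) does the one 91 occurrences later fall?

91·17 = 1547.
1547 mod 24 = 11 (since 64·24 = 1536).
(13 + 11) mod 24 = 0.

0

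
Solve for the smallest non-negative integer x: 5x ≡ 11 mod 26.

5⁻¹ ≡ 21 (mod 26) because 5·21 = 105 = 4·26 + 1.
Multiplying both sides by 21: x ≡ 21·11 = 231 ≡ 23 (mod 26).
Check: 5·23 = 115 = 4·26 + 11.

23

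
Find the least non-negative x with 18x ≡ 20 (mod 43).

25

The inverse of 18 mod 43 is 12 (since 18·12 = 216 ≡ 1).
Multiplying both sides by 12: x ≡ 12·20 = 240 ≡ 25 (mod 43).
Check: 18·25 = 450 = 10·43 + 20.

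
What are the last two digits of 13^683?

97

Successive squares of 13 mod 100: 13^1≡13, 13^2≡69, 13^4≡61, 13^8≡21, 13^16≡41, 13^32≡81, 13^64≡61, 13^128≡21, 13^256≡41, 13^512≡81.
Since 683 = 1 + 2 + 8 + 32 + 128 + 512 in binary, 13^683 ≡ 13·69·21·81·21·81 ≡ 97 (mod 100).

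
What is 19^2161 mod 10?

9

Powers of 9 mod 10 repeat with period 2: 9, 1.
2161 leaves remainder 1 on division by 2, so 19^2161 ends in 9.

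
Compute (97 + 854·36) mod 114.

854·36 = 30744.
30744 = 269·114 + 78, so 30744 mod 114 = 78.
(97 + 78) mod 114 = 61.

61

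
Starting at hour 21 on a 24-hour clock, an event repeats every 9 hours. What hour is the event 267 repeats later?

0

267·9 = 2403.
2403 mod 24 = 3 (since 100·24 = 2400).
(21 + 3) mod 24 = 0.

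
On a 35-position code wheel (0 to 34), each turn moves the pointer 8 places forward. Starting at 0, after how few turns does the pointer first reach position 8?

1

8⁻¹ ≡ 22 (mod 35) because 8·22 = 176 = 5·35 + 1.
Multiplying both sides by 22: x ≡ 22·8 = 176 ≡ 1 (mod 35).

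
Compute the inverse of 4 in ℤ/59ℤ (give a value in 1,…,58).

4·15 = 60 = 1·59 + 1, so 4⁻¹ ≡ 15 (mod 59).

15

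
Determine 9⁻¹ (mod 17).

9·2 = 18 = 1·17 + 1, so 9⁻¹ ≡ 2 (mod 17).

2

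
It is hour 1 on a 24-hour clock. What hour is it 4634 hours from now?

Dividing 4634 by 24 gives quotient 193 and remainder 2.
(1 + 2) mod 24 = 3.

3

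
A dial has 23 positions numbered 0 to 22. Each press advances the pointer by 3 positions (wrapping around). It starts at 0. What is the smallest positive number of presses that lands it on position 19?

14

The inverse of 3 mod 23 is 8 (since 3·8 = 24 ≡ 1).
Multiplying both sides by 8: x ≡ 8·19 = 152 ≡ 14 (mod 23).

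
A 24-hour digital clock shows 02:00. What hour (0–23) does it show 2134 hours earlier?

Dividing 2134 by 24 gives quotient 88 and remainder 22.
(2 − 22) mod 24 = 4.

4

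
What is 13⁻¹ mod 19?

3

13·3 = 39 = 2·19 + 1, so 13⁻¹ ≡ 3 (mod 19).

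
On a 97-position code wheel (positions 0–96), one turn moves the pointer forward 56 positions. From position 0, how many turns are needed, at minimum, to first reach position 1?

56·26 = 1456 = 15·97 + 1, so 56⁻¹ ≡ 26 (mod 97).

26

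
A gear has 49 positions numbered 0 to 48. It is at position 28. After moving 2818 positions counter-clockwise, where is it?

3

Dividing 2818 by 49 gives quotient 57 and remainder 25.
(28 − 25) mod 49 = 3.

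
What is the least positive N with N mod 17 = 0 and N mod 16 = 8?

Since 16·16 ≡ 1 (mod 17), take x = 8 + 16·((0−8)·16 mod 17) = 8 + 16·8 = 136.
Check: 136 mod 17 = 0, 136 mod 16 = 8.

136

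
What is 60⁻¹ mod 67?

60·19 = 1140 = 17·67 + 1, so 60⁻¹ ≡ 19 (mod 67).

19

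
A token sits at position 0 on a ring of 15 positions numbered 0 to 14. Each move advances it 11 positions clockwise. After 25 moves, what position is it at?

5

25·11 = 275.
Dividing 275 by 15 gives quotient 18 and remainder 5.
(0 + 5) mod 15 = 5.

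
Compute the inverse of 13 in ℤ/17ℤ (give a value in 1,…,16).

13·4 = 52 = 3·17 + 1, so 13⁻¹ ≡ 4 (mod 17).

4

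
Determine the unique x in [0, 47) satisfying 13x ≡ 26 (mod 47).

2

13⁻¹ ≡ 29 (mod 47) because 13·29 = 377 = 8·47 + 1.
Multiplying both sides by 29: x ≡ 29·26 = 754 ≡ 2 (mod 47).
Check: 13·2 = 26 = 0·47 + 26.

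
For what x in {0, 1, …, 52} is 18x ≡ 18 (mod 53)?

1

The inverse of 18 mod 53 is 3 (since 18·3 = 54 ≡ 1).
So x ≡ 3·18 = 54 ≡ 1 (mod 53).
Check: 18·1 = 18 = 0·53 + 18.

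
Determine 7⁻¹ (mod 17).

5

17 = 2·7 + 3
7 = 2·3 + 1
3 = 3·1 + 0
Back-substituting gives 7·5 ≡ 1 (mod 17).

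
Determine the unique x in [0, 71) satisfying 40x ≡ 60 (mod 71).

37

40⁻¹ ≡ 16 (mod 71) because 40·16 = 640 = 9·71 + 1.
Multiplying both sides by 16: x ≡ 16·60 = 960 ≡ 37 (mod 71).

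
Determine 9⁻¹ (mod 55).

9·49 = 441 = 8·55 + 1, so 9⁻¹ ≡ 49 (mod 55).

49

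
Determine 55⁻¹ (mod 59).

55·44 = 2420 = 41·59 + 1, so 55⁻¹ ≡ 44 (mod 59).

44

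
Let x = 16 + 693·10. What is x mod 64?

34

693·10 = 6930.
6930 = 108·64 + 18, so 6930 mod 64 = 18.
(16 + 18) mod 64 = 34.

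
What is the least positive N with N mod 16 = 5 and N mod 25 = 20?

245

Since 25·9 ≡ 1 (mod 16), take x = 20 + 25·((5−20)·9 mod 16) = 20 + 25·9 = 245.
Check: 245 mod 16 = 5, 245 mod 25 = 20.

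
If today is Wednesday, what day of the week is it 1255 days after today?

1255 = 179·7 + 2, so 1255 mod 7 = 2.
Wednesday + 2 days → Friday.

Friday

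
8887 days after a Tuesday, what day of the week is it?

Saturday

Dividing 8887 by 7 gives quotient 1269 and remainder 4.
Tuesday + 4 days → Saturday.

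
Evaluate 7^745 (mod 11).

10

By repeated squaring mod 11: 7^1≡7, 7^2≡5, 7^4≡3, 7^8≡9, 7^16≡4, 7^32≡5, 7^64≡3, 7^128≡9, 7^256≡4, 7^512≡5.
Since 745 = 1 + 8 + 32 + 64 + 128 + 512 in binary, 7^745 ≡ 7·9·5·3·9·5 ≡ 10 (mod 11).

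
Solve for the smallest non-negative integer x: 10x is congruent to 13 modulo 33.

The inverse of 10 mod 33 is 10 (since 10·10 = 100 ≡ 1).
So x ≡ 10·13 = 130 ≡ 31 (mod 33).

31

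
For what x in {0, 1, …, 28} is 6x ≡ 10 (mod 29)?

6⁻¹ ≡ 5 (mod 29) because 6·5 = 30 = 1·29 + 1.
Multiplying both sides by 5: x ≡ 5·10 = 50 ≡ 21 (mod 29).
Check: 6·21 = 126 = 4·29 + 10.

21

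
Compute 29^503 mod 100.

89

By repeated squaring mod 100: 29^1≡29, 29^2≡41, 29^4≡81, 29^8≡61, 29^16≡21, 29^32≡41, 29^64≡81, 29^128≡61, 29^256≡21.
503 = 1 + 2 + 4 + 16 + 32 + 64 + 128 + 256, so 29^503 ≡ 29·41·81·21·41·81·61·21 ≡ 89 (mod 100).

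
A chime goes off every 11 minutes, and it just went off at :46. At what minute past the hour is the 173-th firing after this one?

29

173·11 = 1903.
Dividing 1903 by 60 gives quotient 31 and remainder 43.
(46 + 43) mod 60 = 29.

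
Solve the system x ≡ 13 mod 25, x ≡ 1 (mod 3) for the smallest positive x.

13

x ≡ 1 (mod 3) gives x ∈ {1, 4, 7, 10, 13}.
The first of these with x mod 25 = 13 is 13.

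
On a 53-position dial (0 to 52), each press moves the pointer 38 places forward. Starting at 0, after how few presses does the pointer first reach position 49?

The inverse of 38 mod 53 is 7 (since 38·7 = 266 ≡ 1).
Multiplying both sides by 7: x ≡ 7·49 = 343 ≡ 25 (mod 53).
Check: 38·25 = 950 = 17·53 + 49.

25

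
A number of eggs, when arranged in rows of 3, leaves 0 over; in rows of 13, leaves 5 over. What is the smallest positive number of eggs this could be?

18

Since 13·1 ≡ 1 (mod 3), take x = 5 + 13·((0−5)·1 mod 3) = 5 + 13·1 = 18.
Check: 18 mod 3 = 0, 18 mod 13 = 5.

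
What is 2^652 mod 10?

The units digit of 2^n cycles with period 4: 2, 4, 8, 6, …
652 mod 4 = 0, so the last digit matches 2^4 = 6.

6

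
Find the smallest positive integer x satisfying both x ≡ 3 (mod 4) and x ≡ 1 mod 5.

11

Since 5·1 ≡ 1 (mod 4), take x = 1 + 5·((3−1)·1 mod 4) = 1 + 5·2 = 11.
Check: 11 mod 4 = 3, 11 mod 5 = 1.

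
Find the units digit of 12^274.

4

Last digits of 2^n: 2, 4, 8, 6 (period 4).
274 leaves remainder 2 on division by 4, so 12^274 ends in 4.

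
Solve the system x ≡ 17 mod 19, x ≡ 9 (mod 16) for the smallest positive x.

169

x ≡ 9 (mod 16) gives x ∈ {9, 25, 41, 57, 73, 89, 105, 121, …}.
The first of these with x mod 19 = 17 is 169.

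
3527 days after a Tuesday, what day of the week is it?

3527 − 503·7 = 6, so 3527 ≡ 6 (mod 7).
Tuesday + 6 days → Monday.

Monday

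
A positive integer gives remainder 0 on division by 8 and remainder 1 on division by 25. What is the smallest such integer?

x ≡ 0 (mod 8) gives x ∈ {0, 8, 16, 24, 32, 40, 48, 56, …}.
The first of these with x mod 25 = 1 is 176.

176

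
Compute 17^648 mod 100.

Square-and-reduce mod 100: 17^1≡17, 17^2≡89, 17^4≡21, 17^8≡41, 17^16≡81, 17^32≡61, 17^64≡21, 17^128≡41, 17^256≡81, 17^512≡61.
Since 648 = 8 + 128 + 512 in binary, 17^648 ≡ 41·41·61 ≡ 41 (mod 100).

41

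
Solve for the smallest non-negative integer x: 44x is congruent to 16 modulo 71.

44⁻¹ ≡ 21 (mod 71) because 44·21 = 924 = 13·71 + 1.
So x ≡ 21·16 = 336 ≡ 52 (mod 71).
Check: 44·52 = 2288 = 32·71 + 16.

52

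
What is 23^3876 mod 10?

1

The units digit of 23^n cycles with period 4: 3, 9, 7, 1, …
3876 mod 4 = 0, so the last digit matches 3^4 = 1.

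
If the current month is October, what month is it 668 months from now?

June

668 mod 12 = 8 (since 55·12 = 660).
October + 8 months → June.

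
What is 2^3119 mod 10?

Last digits of 2^n: 2, 4, 8, 6 (period 4).
3119 leaves remainder 3 on division by 4, so 2^3119 ends in 8.

8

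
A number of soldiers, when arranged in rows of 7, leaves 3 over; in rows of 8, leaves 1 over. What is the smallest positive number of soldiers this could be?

17

Since 8·1 ≡ 1 (mod 7), take x = 1 + 8·((3−1)·1 mod 7) = 1 + 8·2 = 17.
Check: 17 mod 7 = 3, 17 mod 8 = 1.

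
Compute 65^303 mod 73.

72

Square-and-reduce mod 73: 65^1≡65, 65^2≡64, 65^4≡8, 65^8≡64, 65^16≡8, 65^32≡64, 65^64≡8, 65^128≡64, 65^256≡8.
303 = 1 + 2 + 4 + 8 + 32 + 256, so 65^303 ≡ 65·64·8·64·64·8 ≡ 72 (mod 73).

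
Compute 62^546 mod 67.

64

Successive squares of 62 mod 67: 62^1≡62, 62^2≡25, 62^4≡22, 62^8≡15, 62^16≡24, 62^32≡40, 62^64≡59, 62^128≡64, 62^256≡9, 62^512≡14.
546 = 2 + 32 + 512, so 62^546 ≡ 25·40·14 ≡ 64 (mod 67).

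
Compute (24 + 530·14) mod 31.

530·14 = 7420.
7420 − 239·31 = 11, so 7420 ≡ 11 (mod 31).
(24 + 11) mod 31 = 4.

4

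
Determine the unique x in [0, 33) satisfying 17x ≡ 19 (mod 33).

5

17⁻¹ ≡ 2 (mod 33) because 17·2 = 34 = 1·33 + 1.
Multiplying both sides by 2: x ≡ 2·19 = 38 ≡ 5 (mod 33).
Check: 17·5 = 85 = 2·33 + 19.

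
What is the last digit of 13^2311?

7

The units digit of 13^n cycles with period 4: 3, 9, 7, 1, …
2311 leaves remainder 3 on division by 4, so 13^2311 ends in 7.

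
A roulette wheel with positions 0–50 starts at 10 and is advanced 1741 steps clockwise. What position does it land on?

1741 = 34·51 + 7, so 1741 mod 51 = 7.
(10 + 7) mod 51 = 17.

17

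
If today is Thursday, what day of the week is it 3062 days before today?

Monday

3062 mod 7 = 3 (since 437·7 = 3059).
Thursday − 3 days → Monday.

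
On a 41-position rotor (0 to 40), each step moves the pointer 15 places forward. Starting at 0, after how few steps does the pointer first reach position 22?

37

15⁻¹ ≡ 11 (mod 41) because 15·11 = 165 = 4·41 + 1.
Multiplying both sides by 11: x ≡ 11·22 = 242 ≡ 37 (mod 41).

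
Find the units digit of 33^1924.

1

The units digit of 33^n cycles with period 4: 3, 9, 7, 1, …
1924 mod 4 = 0, so the last digit matches 3^4 = 1.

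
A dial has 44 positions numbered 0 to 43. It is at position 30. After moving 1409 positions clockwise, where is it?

31

Dividing 1409 by 44 gives quotient 32 and remainder 1.
(30 + 1) mod 44 = 31.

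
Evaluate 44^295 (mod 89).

Successive squares of 44 mod 89: 44^1≡44, 44^2≡67, 44^4≡39, 44^8≡8, 44^16≡64, 44^32≡2, 44^64≡4, 44^128≡16, 44^256≡78.
295 = 1 + 2 + 4 + 32 + 256, so 44^295 ≡ 44·67·39·2·78 ≡ 85 (mod 89).

85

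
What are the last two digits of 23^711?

27

Successive squares of 23 mod 100: 23^1≡23, 23^2≡29, 23^4≡41, 23^8≡81, 23^16≡61, 23^32≡21, 23^64≡41, 23^128≡81, 23^256≡61, 23^512≡21.
Since 711 = 1 + 2 + 4 + 64 + 128 + 512 in binary, 23^711 ≡ 23·29·41·41·81·21 ≡ 27 (mod 100).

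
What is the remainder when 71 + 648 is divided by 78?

Dividing 648 by 78 gives quotient 8 and remainder 24.
(71 + 24) mod 78 = 17.

17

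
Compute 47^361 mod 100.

47

By repeated squaring mod 100: 47^1≡47, 47^2≡9, 47^4≡81, 47^8≡61, 47^16≡21, 47^32≡41, 47^64≡81, 47^128≡61, 47^256≡21.
361 = 1 + 8 + 32 + 64 + 256, so 47^361 ≡ 47·61·41·81·21 ≡ 47 (mod 100).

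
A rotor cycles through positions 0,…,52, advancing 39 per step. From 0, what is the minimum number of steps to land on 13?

The inverse of 39 mod 53 is 34 (since 39·34 = 1326 ≡ 1).
Multiplying both sides by 34: x ≡ 34·13 = 442 ≡ 18 (mod 53).

18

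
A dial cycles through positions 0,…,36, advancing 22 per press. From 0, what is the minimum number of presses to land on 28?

22⁻¹ ≡ 32 (mod 37) because 22·32 = 704 = 19·37 + 1.
Multiplying both sides by 32: x ≡ 32·28 = 896 ≡ 8 (mod 37).

8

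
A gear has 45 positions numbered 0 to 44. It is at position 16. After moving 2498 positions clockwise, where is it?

Dividing 2498 by 45 gives quotient 55 and remainder 23.
(16 + 23) mod 45 = 39.

39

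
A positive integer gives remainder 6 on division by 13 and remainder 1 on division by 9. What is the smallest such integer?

x ≡ 1 (mod 9) gives x ∈ {1, 10, 19}.
The first of these with x mod 13 = 6 is 19.

19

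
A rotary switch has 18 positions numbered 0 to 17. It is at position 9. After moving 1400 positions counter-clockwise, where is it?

1400 mod 18 = 14 (since 77·18 = 1386).
(9 − 14) mod 18 = 13.

13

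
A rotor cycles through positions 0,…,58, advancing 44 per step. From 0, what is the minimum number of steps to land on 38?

25

44⁻¹ ≡ 55 (mod 59) because 44·55 = 2420 = 41·59 + 1.
So x ≡ 55·38 = 2090 ≡ 25 (mod 59).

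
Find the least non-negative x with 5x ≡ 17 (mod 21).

16

The inverse of 5 mod 21 is 17 (since 5·17 = 85 ≡ 1).
So x ≡ 17·17 = 289 ≡ 16 (mod 21).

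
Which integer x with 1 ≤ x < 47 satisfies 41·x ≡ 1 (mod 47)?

39

47 = 1·41 + 6
41 = 6·6 + 5
6 = 1·5 + 1
5 = 5·1 + 0
Back-substituting gives 41·39 ≡ 1 (mod 47).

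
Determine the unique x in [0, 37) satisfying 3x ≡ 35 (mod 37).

The inverse of 3 mod 37 is 25 (since 3·25 = 75 ≡ 1).
So x ≡ 25·35 = 875 ≡ 24 (mod 37).

24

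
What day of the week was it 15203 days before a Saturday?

Sunday

Dividing 15203 by 7 gives quotient 2171 and remainder 6.
Saturday − 6 days → Sunday.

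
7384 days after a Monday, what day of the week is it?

Sunday

7384 = 1054·7 + 6, so 7384 mod 7 = 6.
Monday + 6 days → Sunday.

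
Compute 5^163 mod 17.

Square-and-reduce mod 17: 5^1≡5, 5^2≡8, 5^4≡13, 5^8≡16, 5^16≡1, 5^32≡1, 5^64≡1, 5^128≡1.
163 = 1 + 2 + 32 + 128, so 5^163 ≡ 5·8·1·1 ≡ 6 (mod 17).

6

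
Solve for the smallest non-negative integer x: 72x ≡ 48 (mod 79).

27

The inverse of 72 mod 79 is 45 (since 72·45 = 3240 ≡ 1).
Multiplying both sides by 45: x ≡ 45·48 = 2160 ≡ 27 (mod 79).
Check: 72·27 = 1944 = 24·79 + 48.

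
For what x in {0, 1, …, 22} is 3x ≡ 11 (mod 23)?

19

3⁻¹ ≡ 8 (mod 23) because 3·8 = 24 = 1·23 + 1.
Multiplying both sides by 8: x ≡ 8·11 = 88 ≡ 19 (mod 23).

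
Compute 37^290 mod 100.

Successive squares of 37 mod 100: 37^1≡37, 37^2≡69, 37^4≡61, 37^8≡21, 37^16≡41, 37^32≡81, 37^64≡61, 37^128≡21, 37^256≡41.
Since 290 = 2 + 32 + 256 in binary, 37^290 ≡ 69·81·41 ≡ 49 (mod 100).

49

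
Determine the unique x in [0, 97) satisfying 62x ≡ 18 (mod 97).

66

The inverse of 62 mod 97 is 36 (since 62·36 = 2232 ≡ 1).
So x ≡ 36·18 = 648 ≡ 66 (mod 97).
Check: 62·66 = 4092 = 42·97 + 18.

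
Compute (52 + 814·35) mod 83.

814·35 = 28490.
28490 = 343·83 + 21, so 28490 mod 83 = 21.
(52 + 21) mod 83 = 73.

73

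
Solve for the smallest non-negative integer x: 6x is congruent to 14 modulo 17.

The inverse of 6 mod 17 is 3 (since 6·3 = 18 ≡ 1).
Multiplying both sides by 3: x ≡ 3·14 = 42 ≡ 8 (mod 17).

8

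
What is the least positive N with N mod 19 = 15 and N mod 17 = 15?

Since 17·9 ≡ 1 (mod 19), take x = 15 + 17·((15−15)·9 mod 19) = 15 + 17·0 = 15.
Check: 15 mod 19 = 15, 15 mod 17 = 15.

15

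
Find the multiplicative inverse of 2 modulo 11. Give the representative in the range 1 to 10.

6

11 = 5·2 + 1
2 = 2·1 + 0
Back-substituting gives 2·6 ≡ 1 (mod 11).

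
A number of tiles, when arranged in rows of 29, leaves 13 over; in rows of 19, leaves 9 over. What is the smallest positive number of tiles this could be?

332

x ≡ 9 (mod 19) gives x ∈ {9, 28, 47, 66, 85, 104, 123, 142, …}.
The first of these with x mod 29 = 13 is 332.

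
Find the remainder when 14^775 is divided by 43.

Successive squares of 14 mod 43: 14^1≡14, 14^2≡24, 14^4≡17, 14^8≡31, 14^16≡15, 14^32≡10, 14^64≡14, 14^128≡24, 14^256≡17, 14^512≡31.
775 = 1 + 2 + 4 + 256 + 512, so 14^775 ≡ 14·24·17·17·31 ≡ 9 (mod 43).

9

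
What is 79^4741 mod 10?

The units digit of 79^n cycles with period 2: 9, 1, …
4741 leaves remainder 1 on division by 2, so 79^4741 ends in 9.

9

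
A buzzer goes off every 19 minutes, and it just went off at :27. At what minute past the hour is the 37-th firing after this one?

37·19 = 703.
703 mod 60 = 43 (since 11·60 = 660).
(27 + 43) mod 60 = 10.

10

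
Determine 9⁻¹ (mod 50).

50 = 5·9 + 5
9 = 1·5 + 4
5 = 1·4 + 1
4 = 4·1 + 0
Back-substituting gives 9·39 ≡ 1 (mod 50).

39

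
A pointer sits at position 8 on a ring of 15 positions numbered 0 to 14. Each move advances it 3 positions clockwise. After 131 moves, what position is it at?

131·3 = 393.
393 mod 15 = 3 (since 26·15 = 390).
(8 + 3) mod 15 = 11.

11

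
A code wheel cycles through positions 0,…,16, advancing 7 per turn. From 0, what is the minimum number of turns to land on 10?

The inverse of 7 mod 17 is 5 (since 7·5 = 35 ≡ 1).
Multiplying both sides by 5: x ≡ 5·10 = 50 ≡ 16 (mod 17).
Check: 7·16 = 112 = 6·17 + 10.

16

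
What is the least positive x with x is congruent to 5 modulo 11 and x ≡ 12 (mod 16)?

60

Since 16·9 ≡ 1 (mod 11), take x = 12 + 16·((5−12)·9 mod 11) = 12 + 16·3 = 60.
Check: 60 mod 11 = 5, 60 mod 16 = 12.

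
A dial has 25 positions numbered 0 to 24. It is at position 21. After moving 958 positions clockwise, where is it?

958 − 38·25 = 8, so 958 ≡ 8 (mod 25).
(21 + 8) mod 25 = 4.

4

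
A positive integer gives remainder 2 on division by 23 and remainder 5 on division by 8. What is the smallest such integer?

117

x ≡ 5 (mod 8) gives x ∈ {5, 13, 21, 29, 37, 45, 53, 61, …}.
The first of these with x mod 23 = 2 is 117.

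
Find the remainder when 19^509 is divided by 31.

18

Square-and-reduce mod 31: 19^1≡19, 19^2≡20, 19^4≡28, 19^8≡9, 19^16≡19, 19^32≡20, 19^64≡28, 19^128≡9, 19^256≡19.
509 = 1 + 4 + 8 + 16 + 32 + 64 + 128 + 256, so 19^509 ≡ 19·28·9·19·20·28·9·19 ≡ 18 (mod 31).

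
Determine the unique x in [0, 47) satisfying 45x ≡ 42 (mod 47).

The inverse of 45 mod 47 is 23 (since 45·23 = 1035 ≡ 1).
Multiplying both sides by 23: x ≡ 23·42 = 966 ≡ 26 (mod 47).

26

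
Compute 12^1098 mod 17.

9

Successive squares of 12 mod 17: 12^1≡12, 12^2≡8, 12^4≡13, 12^8≡16, 12^16≡1, 12^32≡1, 12^64≡1, 12^128≡1, 12^256≡1, 12^512≡1, 12^1024≡1.
1098 = 2 + 8 + 64 + 1024, so 12^1098 ≡ 8·16·1·1 ≡ 9 (mod 17).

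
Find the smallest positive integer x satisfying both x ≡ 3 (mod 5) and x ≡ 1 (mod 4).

Since 4·4 ≡ 1 (mod 5), take x = 1 + 4·((3−1)·4 mod 5) = 1 + 4·3 = 13.
Check: 13 mod 5 = 3, 13 mod 4 = 1.

13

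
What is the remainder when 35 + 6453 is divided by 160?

6453 = 40·160 + 53, so 6453 mod 160 = 53.
(35 + 53) mod 160 = 88.

88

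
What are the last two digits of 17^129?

Square-and-reduce mod 100: 17^1≡17, 17^2≡89, 17^4≡21, 17^8≡41, 17^16≡81, 17^32≡61, 17^64≡21, 17^128≡41.
129 = 1 + 128, so 17^129 ≡ 17·41 ≡ 97 (mod 100).

97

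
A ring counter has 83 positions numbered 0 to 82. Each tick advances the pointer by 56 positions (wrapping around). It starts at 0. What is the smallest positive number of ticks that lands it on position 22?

56⁻¹ ≡ 43 (mod 83) because 56·43 = 2408 = 29·83 + 1.
Multiplying both sides by 43: x ≡ 43·22 = 946 ≡ 33 (mod 83).

33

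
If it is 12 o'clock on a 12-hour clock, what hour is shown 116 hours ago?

4

Dividing 116 by 12 gives quotient 9 and remainder 8.
12 − 8 → 4 on a 12-hour dial.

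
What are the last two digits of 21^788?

61

Square-and-reduce mod 100: 21^1≡21, 21^2≡41, 21^4≡81, 21^8≡61, 21^16≡21, 21^32≡41, 21^64≡81, 21^128≡61, 21^256≡21, 21^512≡41.
Since 788 = 4 + 16 + 256 + 512 in binary, 21^788 ≡ 81·21·21·41 ≡ 61 (mod 100).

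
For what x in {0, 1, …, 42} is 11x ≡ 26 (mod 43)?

11⁻¹ ≡ 4 (mod 43) because 11·4 = 44 = 1·43 + 1.
Multiplying both sides by 4: x ≡ 4·26 = 104 ≡ 18 (mod 43).

18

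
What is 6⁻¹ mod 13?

6·11 = 66 = 5·13 + 1, so 6⁻¹ ≡ 11 (mod 13).

11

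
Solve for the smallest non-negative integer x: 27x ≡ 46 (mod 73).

72

The inverse of 27 mod 73 is 46 (since 27·46 = 1242 ≡ 1).
Multiplying both sides by 46: x ≡ 46·46 = 2116 ≡ 72 (mod 73).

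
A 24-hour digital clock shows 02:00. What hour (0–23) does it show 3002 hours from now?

4

Dividing 3002 by 24 gives quotient 125 and remainder 2.
(2 + 2) mod 24 = 4.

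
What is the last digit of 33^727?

7

The units digit of 33^n cycles with period 4: 3, 9, 7, 1, …
727 leaves remainder 3 on division by 4, so 33^727 ends in 7.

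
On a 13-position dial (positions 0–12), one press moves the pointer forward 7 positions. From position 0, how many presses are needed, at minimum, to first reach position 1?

13 = 1·7 + 6
7 = 1·6 + 1
6 = 6·1 + 0
Back-substituting gives 7·2 ≡ 1 (mod 13).

2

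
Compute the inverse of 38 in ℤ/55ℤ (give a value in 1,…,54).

38·42 = 1596 = 29·55 + 1, so 38⁻¹ ≡ 42 (mod 55).

42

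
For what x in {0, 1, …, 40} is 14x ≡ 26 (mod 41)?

14⁻¹ ≡ 3 (mod 41) because 14·3 = 42 = 1·41 + 1.
So x ≡ 3·26 = 78 ≡ 37 (mod 41).
Check: 14·37 = 518 = 12·41 + 26.

37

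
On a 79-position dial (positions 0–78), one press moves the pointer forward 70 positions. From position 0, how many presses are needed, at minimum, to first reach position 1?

79 = 1·70 + 9
70 = 7·9 + 7
9 = 1·7 + 2
7 = 3·2 + 1
2 = 2·1 + 0
Back-substituting gives 70·35 ≡ 1 (mod 79).

35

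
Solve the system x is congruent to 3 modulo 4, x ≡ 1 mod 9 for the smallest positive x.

19

x ≡ 3 (mod 4) gives x ∈ {3, 7, 11, 15, 19}.
The first of these with x mod 9 = 1 is 19.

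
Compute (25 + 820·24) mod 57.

820·24 = 19680.
19680 = 345·57 + 15, so 19680 mod 57 = 15.
(25 + 15) mod 57 = 40.

40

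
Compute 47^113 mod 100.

Square-and-reduce mod 100: 47^1≡47, 47^2≡9, 47^4≡81, 47^8≡61, 47^16≡21, 47^32≡41, 47^64≡81.
Since 113 = 1 + 16 + 32 + 64 in binary, 47^113 ≡ 47·21·41·81 ≡ 27 (mod 100).

27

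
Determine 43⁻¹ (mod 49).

8

43·8 = 344 = 7·49 + 1, so 43⁻¹ ≡ 8 (mod 49).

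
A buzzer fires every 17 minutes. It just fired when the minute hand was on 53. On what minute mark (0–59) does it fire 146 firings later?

15

146·17 = 2482.
2482 − 41·60 = 22, so 2482 ≡ 22 (mod 60).
(53 + 22) mod 60 = 15.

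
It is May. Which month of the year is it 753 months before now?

August

753 mod 12 = 9 (since 62·12 = 744).
May − 9 months → August.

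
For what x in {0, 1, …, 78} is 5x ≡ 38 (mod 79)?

55

The inverse of 5 mod 79 is 16 (since 5·16 = 80 ≡ 1).
Multiplying both sides by 16: x ≡ 16·38 = 608 ≡ 55 (mod 79).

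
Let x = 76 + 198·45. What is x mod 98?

68

198·45 = 8910.
Dividing 8910 by 98 gives quotient 90 and remainder 90.
(76 + 90) mod 98 = 68.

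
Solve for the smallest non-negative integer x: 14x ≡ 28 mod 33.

2

14⁻¹ ≡ 26 (mod 33) because 14·26 = 364 = 11·33 + 1.
Multiplying both sides by 26: x ≡ 26·28 = 728 ≡ 2 (mod 33).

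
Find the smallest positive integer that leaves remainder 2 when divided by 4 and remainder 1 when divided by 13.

x ≡ 2 (mod 4) gives x ∈ {2, 6, 10, 14}.
The first of these with x mod 13 = 1 is 14.

14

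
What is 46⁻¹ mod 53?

15

53 = 1·46 + 7
46 = 6·7 + 4
7 = 1·4 + 3
4 = 1·3 + 1
3 = 3·1 + 0
Back-substituting gives 46·15 ≡ 1 (mod 53).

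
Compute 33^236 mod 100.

81

Successive squares of 33 mod 100: 33^1≡33, 33^2≡89, 33^4≡21, 33^8≡41, 33^16≡81, 33^32≡61, 33^64≡21, 33^128≡41.
Since 236 = 4 + 8 + 32 + 64 + 128 in binary, 33^236 ≡ 21·41·61·21·41 ≡ 81 (mod 100).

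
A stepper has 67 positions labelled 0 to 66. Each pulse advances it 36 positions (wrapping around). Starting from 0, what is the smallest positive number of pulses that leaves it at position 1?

36·54 = 1944 = 29·67 + 1, so 36⁻¹ ≡ 54 (mod 67).

54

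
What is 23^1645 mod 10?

Powers of 3 mod 10 repeat with period 4: 3, 9, 7, 1.
1645 mod 4 = 1, so the last digit matches 3^1 = 3.

3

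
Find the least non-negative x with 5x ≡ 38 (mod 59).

5⁻¹ ≡ 12 (mod 59) because 5·12 = 60 = 1·59 + 1.
Multiplying both sides by 12: x ≡ 12·38 = 456 ≡ 43 (mod 59).

43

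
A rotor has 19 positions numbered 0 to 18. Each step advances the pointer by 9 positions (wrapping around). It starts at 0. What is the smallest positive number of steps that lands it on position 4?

11

The inverse of 9 mod 19 is 17 (since 9·17 = 153 ≡ 1).
So x ≡ 17·4 = 68 ≡ 11 (mod 19).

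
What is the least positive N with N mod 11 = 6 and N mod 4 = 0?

28

x ≡ 0 (mod 4) gives x ∈ {0, 4, 8, 12, 16, 20, 24, 28}.
The first of these with x mod 11 = 6 is 28.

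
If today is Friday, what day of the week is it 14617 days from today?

14617 mod 7 = 1 (since 2088·7 = 14616).
Friday + 1 day → Saturday.

Saturday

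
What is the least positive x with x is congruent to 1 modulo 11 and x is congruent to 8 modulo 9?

89

Since 9·5 ≡ 1 (mod 11), take x = 8 + 9·((1−8)·5 mod 11) = 8 + 9·9 = 89.
Check: 89 mod 11 = 1, 89 mod 9 = 8.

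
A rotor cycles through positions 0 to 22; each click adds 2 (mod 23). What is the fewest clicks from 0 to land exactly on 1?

23 = 11·2 + 1
2 = 2·1 + 0
Back-substituting gives 2·12 ≡ 1 (mod 23).

12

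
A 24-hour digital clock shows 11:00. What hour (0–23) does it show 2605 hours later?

2605 = 108·24 + 13, so 2605 mod 24 = 13.
(11 + 13) mod 24 = 0.

0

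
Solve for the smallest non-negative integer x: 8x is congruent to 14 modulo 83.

The inverse of 8 mod 83 is 52 (since 8·52 = 416 ≡ 1).
Multiplying both sides by 52: x ≡ 52·14 = 728 ≡ 64 (mod 83).

64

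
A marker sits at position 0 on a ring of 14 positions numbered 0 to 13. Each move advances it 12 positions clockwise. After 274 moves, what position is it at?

274·12 = 3288.
3288 − 234·14 = 12, so 3288 ≡ 12 (mod 14).
(0 + 12) mod 14 = 12.

12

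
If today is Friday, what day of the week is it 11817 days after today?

11817 mod 7 = 1 (since 1688·7 = 11816).
Friday + 1 day → Saturday.

Saturday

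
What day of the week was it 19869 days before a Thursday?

Monday

19869 = 2838·7 + 3, so 19869 mod 7 = 3.
Thursday − 3 days → Monday.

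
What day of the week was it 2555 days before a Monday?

Monday

2555 = 365·7 + 0, so 2555 mod 7 = 0.
Monday − 0 days → Monday.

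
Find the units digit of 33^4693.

The units digit of 33^n cycles with period 4: 3, 9, 7, 1, …
4693 leaves remainder 1 on division by 4, so 33^4693 ends in 3.

3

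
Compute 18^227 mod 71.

2

Square-and-reduce mod 71: 18^1≡18, 18^2≡40, 18^4≡38, 18^8≡24, 18^16≡8, 18^32≡64, 18^64≡49, 18^128≡58.
227 = 1 + 2 + 32 + 64 + 128, so 18^227 ≡ 18·40·64·49·58 ≡ 2 (mod 71).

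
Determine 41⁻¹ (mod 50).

11

41·11 = 451 = 9·50 + 1, so 41⁻¹ ≡ 11 (mod 50).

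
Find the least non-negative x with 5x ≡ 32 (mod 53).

17

The inverse of 5 mod 53 is 32 (since 5·32 = 160 ≡ 1).
Multiplying both sides by 32: x ≡ 32·32 = 1024 ≡ 17 (mod 53).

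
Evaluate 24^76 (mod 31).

Successive squares of 24 mod 31: 24^1≡24, 24^2≡18, 24^4≡14, 24^8≡10, 24^16≡7, 24^32≡18, 24^64≡14.
76 = 4 + 8 + 64, so 24^76 ≡ 14·10·14 ≡ 7 (mod 31).

7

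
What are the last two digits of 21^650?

01

Square-and-reduce mod 100: 21^1≡21, 21^2≡41, 21^4≡81, 21^8≡61, 21^16≡21, 21^32≡41, 21^64≡81, 21^128≡61, 21^256≡21, 21^512≡41.
Since 650 = 2 + 8 + 128 + 512 in binary, 21^650 ≡ 41·61·61·41 ≡ 1 (mod 100).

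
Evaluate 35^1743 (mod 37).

Square-and-reduce mod 37: 35^1≡35, 35^2≡4, 35^4≡16, 35^8≡34, 35^16≡9, 35^32≡7, 35^64≡12, 35^128≡33, 35^256≡16, 35^512≡34, 35^1024≡9.
Since 1743 = 1 + 2 + 4 + 8 + 64 + 128 + 512 + 1024 in binary, 35^1743 ≡ 35·4·16·34·12·33·34·9 ≡ 14 (mod 37).

14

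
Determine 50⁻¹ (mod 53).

53 = 1·50 + 3
50 = 16·3 + 2
3 = 1·2 + 1
2 = 2·1 + 0
Back-substituting gives 50·35 ≡ 1 (mod 53).

35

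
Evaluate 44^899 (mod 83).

Successive squares of 44 mod 83: 44^1≡44, 44^2≡27, 44^4≡65, 44^8≡75, 44^16≡64, 44^32≡29, 44^64≡11, 44^128≡38, 44^256≡33, 44^512≡10.
899 = 1 + 2 + 128 + 256 + 512, so 44^899 ≡ 44·27·38·33·10 ≡ 16 (mod 83).

16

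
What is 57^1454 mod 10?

Powers of 7 mod 10 repeat with period 4: 7, 9, 3, 1.
1454 mod 4 = 2, so the last digit matches 7^2 = 9.

9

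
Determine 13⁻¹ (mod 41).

41 = 3·13 + 2
13 = 6·2 + 1
2 = 2·1 + 0
Back-substituting gives 13·19 ≡ 1 (mod 41).

19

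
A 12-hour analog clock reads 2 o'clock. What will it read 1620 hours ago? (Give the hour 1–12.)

1620 mod 12 = 0 (since 135·12 = 1620).
2 − 0 → 2 on a 12-hour dial.

2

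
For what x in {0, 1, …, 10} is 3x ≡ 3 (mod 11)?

1

3⁻¹ ≡ 4 (mod 11) because 3·4 = 12 = 1·11 + 1.
Multiplying both sides by 4: x ≡ 4·3 = 12 ≡ 1 (mod 11).
Check: 3·1 = 3 = 0·11 + 3.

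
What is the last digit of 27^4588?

Last digits of 7^n: 7, 9, 3, 1 (period 4).
4588 mod 4 = 0, so the last digit matches 7^4 = 1.

1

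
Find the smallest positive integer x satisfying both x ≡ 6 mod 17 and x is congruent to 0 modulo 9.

108

Since 9·2 ≡ 1 (mod 17), take x = 0 + 9·((6−0)·2 mod 17) = 0 + 9·12 = 108.
Check: 108 mod 17 = 6, 108 mod 9 = 0.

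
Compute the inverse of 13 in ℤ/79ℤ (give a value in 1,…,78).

73

79 = 6·13 + 1
13 = 13·1 + 0
Back-substituting gives 13·73 ≡ 1 (mod 79).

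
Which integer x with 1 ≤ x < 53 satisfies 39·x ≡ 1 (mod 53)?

34

53 = 1·39 + 14
39 = 2·14 + 11
14 = 1·11 + 3
11 = 3·3 + 2
3 = 1·2 + 1
2 = 2·1 + 0
Back-substituting gives 39·34 ≡ 1 (mod 53).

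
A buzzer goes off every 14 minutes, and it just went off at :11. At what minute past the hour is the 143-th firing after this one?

143·14 = 2002.
2002 mod 60 = 22 (since 33·60 = 1980).
(11 + 22) mod 60 = 33.

33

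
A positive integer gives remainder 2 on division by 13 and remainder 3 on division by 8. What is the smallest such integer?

67

x ≡ 3 (mod 8) gives x ∈ {3, 11, 19, 27, 35, 43, 51, 59, …}.
The first of these with x mod 13 = 2 is 67.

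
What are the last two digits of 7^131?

43

Square-and-reduce mod 100: 7^1≡7, 7^2≡49, 7^4≡1, 7^8≡1, 7^16≡1, 7^32≡1, 7^64≡1, 7^128≡1.
Since 131 = 1 + 2 + 128 in binary, 7^131 ≡ 7·49·1 ≡ 43 (mod 100).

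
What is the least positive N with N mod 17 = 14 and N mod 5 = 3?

48

x ≡ 3 (mod 5) gives x ∈ {3, 8, 13, 18, 23, 28, 33, 38, …}.
The first of these with x mod 17 = 14 is 48.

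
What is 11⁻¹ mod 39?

32

11·32 = 352 = 9·39 + 1, so 11⁻¹ ≡ 32 (mod 39).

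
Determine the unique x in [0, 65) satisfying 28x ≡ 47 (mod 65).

The inverse of 28 mod 65 is 7 (since 28·7 = 196 ≡ 1).
Multiplying both sides by 7: x ≡ 7·47 = 329 ≡ 4 (mod 65).

4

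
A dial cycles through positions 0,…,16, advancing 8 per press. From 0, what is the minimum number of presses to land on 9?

8⁻¹ ≡ 15 (mod 17) because 8·15 = 120 = 7·17 + 1.
So x ≡ 15·9 = 135 ≡ 16 (mod 17).
Check: 8·16 = 128 = 7·17 + 9.

16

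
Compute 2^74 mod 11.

By repeated squaring mod 11: 2^1≡2, 2^2≡4, 2^4≡5, 2^8≡3, 2^16≡9, 2^32≡4, 2^64≡5.
Since 74 = 2 + 8 + 64 in binary, 2^74 ≡ 4·3·5 ≡ 5 (mod 11).

5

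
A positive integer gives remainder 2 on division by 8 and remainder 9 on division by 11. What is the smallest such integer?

42

Since 11·3 ≡ 1 (mod 8), take x = 9 + 11·((2−9)·3 mod 8) = 9 + 11·3 = 42.
Check: 42 mod 8 = 2, 42 mod 11 = 9.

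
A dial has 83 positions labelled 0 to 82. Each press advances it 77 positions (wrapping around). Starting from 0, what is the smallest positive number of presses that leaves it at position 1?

69

77·69 = 5313 = 64·83 + 1, so 77⁻¹ ≡ 69 (mod 83).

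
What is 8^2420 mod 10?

6

Last digits of 8^n: 8, 4, 2, 6 (period 4).
2420 mod 4 = 0, so the last digit matches 8^4 = 6.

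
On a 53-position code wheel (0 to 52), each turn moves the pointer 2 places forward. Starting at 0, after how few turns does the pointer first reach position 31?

42

2⁻¹ ≡ 27 (mod 53) because 2·27 = 54 = 1·53 + 1.
Multiplying both sides by 27: x ≡ 27·31 = 837 ≡ 42 (mod 53).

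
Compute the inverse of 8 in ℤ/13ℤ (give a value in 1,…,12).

5

8·5 = 40 = 3·13 + 1, so 8⁻¹ ≡ 5 (mod 13).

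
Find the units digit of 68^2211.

Last digits of 8^n: 8, 4, 2, 6 (period 4).
2211 leaves remainder 3 on division by 4, so 68^2211 ends in 2.

2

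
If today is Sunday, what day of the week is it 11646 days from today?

Friday

11646 − 1663·7 = 5, so 11646 ≡ 5 (mod 7).
Sunday + 5 days → Friday.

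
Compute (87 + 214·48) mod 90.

9

214·48 = 10272.
10272 = 114·90 + 12, so 10272 mod 90 = 12.
(87 + 12) mod 90 = 9.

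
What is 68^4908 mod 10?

6

Last digits of 8^n: 8, 4, 2, 6 (period 4).
4908 leaves remainder 0 on division by 4, so 68^4908 ends in 6.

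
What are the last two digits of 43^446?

By repeated squaring mod 100: 43^1≡43, 43^2≡49, 43^4≡1, 43^8≡1, 43^16≡1, 43^32≡1, 43^64≡1, 43^128≡1, 43^256≡1.
446 = 2 + 4 + 8 + 16 + 32 + 128 + 256, so 43^446 ≡ 49·1·1·1·1·1·1 ≡ 49 (mod 100).

49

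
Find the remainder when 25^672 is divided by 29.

1

Square-and-reduce mod 29: 25^1≡25, 25^2≡16, 25^4≡24, 25^8≡25, 25^16≡16, 25^32≡24, 25^64≡25, 25^128≡16, 25^256≡24, 25^512≡25.
672 = 32 + 128 + 512, so 25^672 ≡ 24·16·25 ≡ 1 (mod 29).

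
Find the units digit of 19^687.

The units digit of 19^n cycles with period 2: 9, 1, …
687 mod 2 = 1, so the last digit matches 9^1 = 9.

9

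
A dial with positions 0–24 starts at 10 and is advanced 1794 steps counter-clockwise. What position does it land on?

16

1794 mod 25 = 19 (since 71·25 = 1775).
(10 − 19) mod 25 = 16.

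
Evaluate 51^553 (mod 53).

22

Square-and-reduce mod 53: 51^1≡51, 51^2≡4, 51^4≡16, 51^8≡44, 51^16≡28, 51^32≡42, 51^64≡15, 51^128≡13, 51^256≡10, 51^512≡47.
553 = 1 + 8 + 32 + 512, so 51^553 ≡ 51·44·42·47 ≡ 22 (mod 53).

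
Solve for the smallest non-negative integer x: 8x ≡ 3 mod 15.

6

The inverse of 8 mod 15 is 2 (since 8·2 = 16 ≡ 1).
Multiplying both sides by 2: x ≡ 2·3 = 6 ≡ 6 (mod 15).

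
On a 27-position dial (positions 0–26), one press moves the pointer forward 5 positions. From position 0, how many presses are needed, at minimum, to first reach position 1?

27 = 5·5 + 2
5 = 2·2 + 1
2 = 2·1 + 0
Back-substituting gives 5·11 ≡ 1 (mod 27).

11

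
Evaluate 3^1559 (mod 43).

28

By repeated squaring mod 43: 3^1≡3, 3^2≡9, 3^4≡38, 3^8≡25, 3^16≡23, 3^32≡13, 3^64≡40, 3^128≡9, 3^256≡38, 3^512≡25, 3^1024≡23.
1559 = 1 + 2 + 4 + 16 + 512 + 1024, so 3^1559 ≡ 3·9·38·23·25·23 ≡ 28 (mod 43).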